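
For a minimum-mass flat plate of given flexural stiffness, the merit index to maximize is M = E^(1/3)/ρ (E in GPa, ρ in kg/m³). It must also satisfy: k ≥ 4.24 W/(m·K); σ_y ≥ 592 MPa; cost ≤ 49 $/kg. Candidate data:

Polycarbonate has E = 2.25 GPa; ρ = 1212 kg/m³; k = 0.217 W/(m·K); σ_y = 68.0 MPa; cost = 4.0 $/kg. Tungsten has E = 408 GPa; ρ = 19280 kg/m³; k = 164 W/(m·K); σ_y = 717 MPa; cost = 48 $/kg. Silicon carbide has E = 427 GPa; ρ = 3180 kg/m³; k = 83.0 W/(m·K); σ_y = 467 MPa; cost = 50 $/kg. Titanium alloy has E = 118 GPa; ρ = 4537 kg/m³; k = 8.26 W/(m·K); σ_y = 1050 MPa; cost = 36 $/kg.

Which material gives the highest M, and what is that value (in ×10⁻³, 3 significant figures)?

Screen on constraints: k ≥ 4.24 W/(m·K); σ_y ≥ 592 MPa; cost ≤ 49 $/kg. Survivors: tungsten, titanium alloy.
Per-candidate index values:
  titanium alloy: M = 1.08×10⁻³
  tungsten: M = 0.385×10⁻³
The maximum is for titanium alloy.

titanium alloy, M = 1.08×10⁻³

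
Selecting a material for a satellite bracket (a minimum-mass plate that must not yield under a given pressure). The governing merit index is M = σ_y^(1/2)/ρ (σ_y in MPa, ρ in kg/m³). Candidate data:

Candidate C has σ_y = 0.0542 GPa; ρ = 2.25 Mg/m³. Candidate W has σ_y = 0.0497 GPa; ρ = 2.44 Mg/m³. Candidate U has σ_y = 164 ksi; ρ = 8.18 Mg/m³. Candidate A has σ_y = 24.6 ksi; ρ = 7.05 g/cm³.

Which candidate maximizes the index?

candidate U

In SI units:
  candidate C: σ_y = 54.20 MPa, ρ = 2250 kg/m³
  candidate W: σ_y = 49.70 MPa, ρ = 2440 kg/m³
  candidate U: σ_y = 1131 MPa, ρ = 8180 kg/m³
  candidate A: σ_y = 169.6 MPa, ρ = 7050 kg/m³
  candidate U: M = 4.11×10⁻³
  candidate C: M = 3.27×10⁻³
  candidate W: M = 2.89×10⁻³
  candidate A: M = 1.85×10⁻³
Candidate U ranks first.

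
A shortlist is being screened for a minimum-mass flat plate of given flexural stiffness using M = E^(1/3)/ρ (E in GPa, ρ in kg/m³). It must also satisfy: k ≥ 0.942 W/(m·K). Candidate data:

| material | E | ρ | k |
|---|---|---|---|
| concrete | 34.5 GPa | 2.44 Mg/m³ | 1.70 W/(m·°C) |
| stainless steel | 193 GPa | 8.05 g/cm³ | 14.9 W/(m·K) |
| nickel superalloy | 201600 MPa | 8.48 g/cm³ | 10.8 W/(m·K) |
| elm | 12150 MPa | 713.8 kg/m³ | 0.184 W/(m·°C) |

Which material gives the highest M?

Screen on constraints: k ≥ 0.942 W/(m·K). Survivors: concrete, stainless steel, nickel superalloy.
In SI units:
  concrete: E = 34.50 GPa, ρ = 2440 kg/m³
  stainless steel: E = 193.0 GPa, ρ = 8050 kg/m³
  nickel superalloy: E = 201.6 GPa, ρ = 8480 kg/m³
  concrete: M = 1.33×10⁻³
  stainless steel: M = 0.718×10⁻³
  nickel superalloy: M = 0.691×10⁻³
The maximum is for concrete.

concrete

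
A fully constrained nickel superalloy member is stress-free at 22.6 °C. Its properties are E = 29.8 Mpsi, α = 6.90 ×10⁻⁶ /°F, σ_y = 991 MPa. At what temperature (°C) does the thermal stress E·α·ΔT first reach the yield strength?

E = 29.8 Mpsi = 205.5 GPa.
α = 6.90×10⁻⁶/°F × 9/5 = 12.4×10⁻⁶/K.
E·α·ΔT = 991.0 MPa ⇒ ΔT = 991.0 / (205.5×10³ × 12.4×10⁻⁶) = 388.3 K.
T = 22.6 + 388.3 = 410.9 °C.

411 °C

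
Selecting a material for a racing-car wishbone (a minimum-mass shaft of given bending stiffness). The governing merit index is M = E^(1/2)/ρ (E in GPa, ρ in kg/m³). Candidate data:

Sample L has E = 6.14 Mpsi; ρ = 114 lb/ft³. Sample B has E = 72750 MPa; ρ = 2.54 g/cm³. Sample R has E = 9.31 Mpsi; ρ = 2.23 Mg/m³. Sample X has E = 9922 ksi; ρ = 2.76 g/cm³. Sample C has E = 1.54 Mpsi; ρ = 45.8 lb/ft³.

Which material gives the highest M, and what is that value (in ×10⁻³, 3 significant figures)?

Normalizing units and computing the index:
  sample L: E = 42.33 GPa, ρ = 1826 kg/m³
  sample B: E = 72.75 GPa, ρ = 2540 kg/m³
  sample R: E = 64.19 GPa, ρ = 2230 kg/m³
  sample X: E = 68.41 GPa, ρ = 2760 kg/m³
  sample C: E = 10.62 GPa, ρ = 733.6 kg/m³
  sample C: M = 4.44×10⁻³
  sample R: M = 3.59×10⁻³
  sample L: M = 3.56×10⁻³
  sample B: M = 3.36×10⁻³
  sample X: M = 3.00×10⁻³
Sample C has the largest M.

sample C, M = 4.44×10⁻³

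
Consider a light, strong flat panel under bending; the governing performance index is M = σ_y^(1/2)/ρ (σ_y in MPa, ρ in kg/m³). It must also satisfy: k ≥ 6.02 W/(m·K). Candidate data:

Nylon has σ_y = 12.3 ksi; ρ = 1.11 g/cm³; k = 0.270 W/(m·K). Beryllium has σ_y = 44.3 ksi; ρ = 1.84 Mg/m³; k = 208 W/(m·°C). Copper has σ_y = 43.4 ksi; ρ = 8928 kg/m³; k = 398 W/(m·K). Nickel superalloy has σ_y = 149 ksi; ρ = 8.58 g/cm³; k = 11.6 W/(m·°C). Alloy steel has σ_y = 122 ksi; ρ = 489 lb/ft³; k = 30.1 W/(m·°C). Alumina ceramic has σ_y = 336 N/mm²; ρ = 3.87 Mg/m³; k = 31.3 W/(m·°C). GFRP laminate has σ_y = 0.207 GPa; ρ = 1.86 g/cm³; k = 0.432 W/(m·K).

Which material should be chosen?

Screen on constraints: k ≥ 6.02 W/(m·K). Survivors: beryllium, copper, nickel superalloy, alloy steel, alumina ceramic.
In SI units:
  beryllium: σ_y = 305.4 MPa, ρ = 1840 kg/m³
  copper: σ_y = 299.2 MPa, ρ = 8928 kg/m³
  nickel superalloy: σ_y = 1027 MPa, ρ = 8580 kg/m³
  alloy steel: σ_y = 841.2 MPa, ρ = 7833 kg/m³
  alumina ceramic: σ_y = 336.0 MPa, ρ = 3870 kg/m³
  beryllium: M = 9.50×10⁻³
  alumina ceramic: M = 4.74×10⁻³
  nickel superalloy: M = 3.74×10⁻³
  alloy steel: M = 3.70×10⁻³
  copper: M = 1.94×10⁻³
Highest index: beryllium.

beryllium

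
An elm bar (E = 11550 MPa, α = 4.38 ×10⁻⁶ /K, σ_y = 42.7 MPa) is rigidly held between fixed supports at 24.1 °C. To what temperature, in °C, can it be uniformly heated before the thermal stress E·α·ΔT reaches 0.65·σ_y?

E = 11550 MPa = 11.55 GPa.
E·α·ΔT = 27.76 MPa ⇒ ΔT = 27.76 / (11.55×10³ × 4.38×10⁻⁶) = 548.6 K.
T = 24.1 + 548.6 = 572.7 °C.

573 °C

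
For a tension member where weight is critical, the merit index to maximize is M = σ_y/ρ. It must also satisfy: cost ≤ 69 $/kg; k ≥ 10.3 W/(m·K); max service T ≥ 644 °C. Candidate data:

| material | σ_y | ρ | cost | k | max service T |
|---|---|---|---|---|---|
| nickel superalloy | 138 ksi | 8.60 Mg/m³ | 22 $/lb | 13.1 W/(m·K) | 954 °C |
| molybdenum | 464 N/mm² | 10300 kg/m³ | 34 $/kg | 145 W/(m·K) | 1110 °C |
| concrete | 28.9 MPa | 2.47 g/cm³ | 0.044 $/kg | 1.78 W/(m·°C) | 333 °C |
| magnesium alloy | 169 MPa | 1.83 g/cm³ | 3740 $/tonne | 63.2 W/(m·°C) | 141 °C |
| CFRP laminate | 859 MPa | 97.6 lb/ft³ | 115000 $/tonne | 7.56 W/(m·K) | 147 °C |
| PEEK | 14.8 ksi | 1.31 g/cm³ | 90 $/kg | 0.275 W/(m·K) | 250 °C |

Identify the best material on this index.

Screen on constraints: cost ≤ 69 $/kg; k ≥ 10.3 W/(m·K); max service T ≥ 644 °C. Survivors: nickel superalloy, molybdenum.
Convert each candidate to consistent units, then evaluate M:
  nickel superalloy: σ_y = 951.5 MPa, ρ = 8600 kg/m³
  molybdenum: σ_y = 464.0 MPa, ρ = 10300 kg/m³
  nickel superalloy: M = 111 kN·m/kg
  molybdenum: M = 45.0 kN·m/kg
Highest index: nickel superalloy.

nickel superalloy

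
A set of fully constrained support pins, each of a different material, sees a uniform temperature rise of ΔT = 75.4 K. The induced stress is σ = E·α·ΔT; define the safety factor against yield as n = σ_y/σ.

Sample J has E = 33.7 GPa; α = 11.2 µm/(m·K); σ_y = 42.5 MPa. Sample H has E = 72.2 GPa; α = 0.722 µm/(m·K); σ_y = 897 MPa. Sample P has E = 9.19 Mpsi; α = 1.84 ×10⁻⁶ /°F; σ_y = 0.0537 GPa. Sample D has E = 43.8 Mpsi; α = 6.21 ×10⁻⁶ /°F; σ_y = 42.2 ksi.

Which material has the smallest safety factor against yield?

Per material, after unit conversion:
  sample J: E = 33.70, α = 11.2, σ_y = 42.50 → σ = 28.5 MPa, n = 1.49
  sample H: E = 72.20, α = 0.722, σ_y = 897.0 → σ = 3.93 MPa, n = 228
  sample P: E = 63.36, α = 3.31, σ_y = 53.70 → σ = 15.8 MPa, n = 3.39
  sample D: E = 302.0, α = 11.2, σ_y = 291.0 → σ = 255 MPa, n = 1.14
The minimum is sample D at n = 1.14.

sample D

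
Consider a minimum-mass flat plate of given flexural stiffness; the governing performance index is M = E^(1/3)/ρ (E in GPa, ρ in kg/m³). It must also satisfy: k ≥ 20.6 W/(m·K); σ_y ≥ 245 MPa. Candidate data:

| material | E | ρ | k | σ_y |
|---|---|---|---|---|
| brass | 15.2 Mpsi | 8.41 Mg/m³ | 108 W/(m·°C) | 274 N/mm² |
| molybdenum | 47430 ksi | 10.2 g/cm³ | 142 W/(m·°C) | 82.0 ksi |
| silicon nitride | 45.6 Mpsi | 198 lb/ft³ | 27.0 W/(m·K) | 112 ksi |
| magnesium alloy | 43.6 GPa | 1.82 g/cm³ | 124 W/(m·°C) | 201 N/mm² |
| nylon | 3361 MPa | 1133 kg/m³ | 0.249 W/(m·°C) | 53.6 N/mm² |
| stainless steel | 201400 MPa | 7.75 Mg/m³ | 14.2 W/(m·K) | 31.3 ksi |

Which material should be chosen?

silicon nitride

Screen on constraints: k ≥ 20.6 W/(m·K); σ_y ≥ 245 MPa. Survivors: brass, molybdenum, silicon nitride.
After converting to SI:
  brass: E = 104.8 GPa, ρ = 8410 kg/m³
  molybdenum: E = 327.0 GPa, ρ = 10200 kg/m³
  silicon nitride: E = 314.4 GPa, ρ = 3172 kg/m³
  silicon nitride: M = 2.14×10⁻³
  molybdenum: M = 0.675×10⁻³
  brass: M = 0.561×10⁻³
Highest index: silicon nitride.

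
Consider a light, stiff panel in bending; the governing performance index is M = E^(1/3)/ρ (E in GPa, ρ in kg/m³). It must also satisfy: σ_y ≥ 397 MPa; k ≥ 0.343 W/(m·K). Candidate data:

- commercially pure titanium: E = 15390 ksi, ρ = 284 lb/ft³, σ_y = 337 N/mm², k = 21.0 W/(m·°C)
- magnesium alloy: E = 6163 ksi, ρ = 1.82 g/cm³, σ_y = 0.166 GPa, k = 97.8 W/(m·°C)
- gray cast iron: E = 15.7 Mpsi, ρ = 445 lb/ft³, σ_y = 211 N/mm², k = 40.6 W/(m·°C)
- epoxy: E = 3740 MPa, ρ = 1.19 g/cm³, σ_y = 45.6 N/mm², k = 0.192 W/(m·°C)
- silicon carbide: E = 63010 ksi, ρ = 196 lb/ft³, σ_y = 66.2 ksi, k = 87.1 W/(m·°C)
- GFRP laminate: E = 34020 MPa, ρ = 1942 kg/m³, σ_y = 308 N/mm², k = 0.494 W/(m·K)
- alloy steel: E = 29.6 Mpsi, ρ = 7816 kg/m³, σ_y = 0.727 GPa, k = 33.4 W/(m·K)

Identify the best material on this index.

silicon carbide

Screen on constraints: σ_y ≥ 397 MPa; k ≥ 0.343 W/(m·K). Survivors: silicon carbide, alloy steel.
After converting to SI:
  silicon carbide: E = 434.4 GPa, ρ = 3140 kg/m³
  alloy steel: E = 204.1 GPa, ρ = 7816 kg/m³
  silicon carbide: M = 2.41×10⁻³
  alloy steel: M = 0.753×10⁻³
The maximum is for silicon carbide.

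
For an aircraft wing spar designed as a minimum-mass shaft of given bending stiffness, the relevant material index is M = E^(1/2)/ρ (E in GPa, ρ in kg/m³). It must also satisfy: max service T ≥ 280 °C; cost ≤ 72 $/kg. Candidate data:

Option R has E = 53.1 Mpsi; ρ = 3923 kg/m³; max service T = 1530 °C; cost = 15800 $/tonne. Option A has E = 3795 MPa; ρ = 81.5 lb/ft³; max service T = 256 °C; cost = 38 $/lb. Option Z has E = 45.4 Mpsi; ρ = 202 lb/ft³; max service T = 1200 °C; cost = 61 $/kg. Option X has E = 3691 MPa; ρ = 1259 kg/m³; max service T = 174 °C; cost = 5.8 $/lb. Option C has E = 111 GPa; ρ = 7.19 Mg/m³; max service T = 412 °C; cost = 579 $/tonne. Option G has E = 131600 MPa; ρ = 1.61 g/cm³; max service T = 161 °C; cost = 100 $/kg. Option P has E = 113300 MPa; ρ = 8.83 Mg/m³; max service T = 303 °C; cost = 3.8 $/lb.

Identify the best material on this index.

option Z

Screen on constraints: max service T ≥ 280 °C; cost ≤ 72 $/kg. Survivors: option R, option Z, option C, option P.
Convert each candidate to consistent units, then evaluate M:
  option R: E = 366.1 GPa, ρ = 3923 kg/m³
  option Z: E = 313.0 GPa, ρ = 3236 kg/m³
  option C: E = 111.0 GPa, ρ = 7190 kg/m³
  option P: E = 113.3 GPa, ρ = 8830 kg/m³
  option Z: M = 5.47×10⁻³
  option R: M = 4.88×10⁻³
  option C: M = 1.47×10⁻³
  option P: M = 1.21×10⁻³
Option Z has the largest M.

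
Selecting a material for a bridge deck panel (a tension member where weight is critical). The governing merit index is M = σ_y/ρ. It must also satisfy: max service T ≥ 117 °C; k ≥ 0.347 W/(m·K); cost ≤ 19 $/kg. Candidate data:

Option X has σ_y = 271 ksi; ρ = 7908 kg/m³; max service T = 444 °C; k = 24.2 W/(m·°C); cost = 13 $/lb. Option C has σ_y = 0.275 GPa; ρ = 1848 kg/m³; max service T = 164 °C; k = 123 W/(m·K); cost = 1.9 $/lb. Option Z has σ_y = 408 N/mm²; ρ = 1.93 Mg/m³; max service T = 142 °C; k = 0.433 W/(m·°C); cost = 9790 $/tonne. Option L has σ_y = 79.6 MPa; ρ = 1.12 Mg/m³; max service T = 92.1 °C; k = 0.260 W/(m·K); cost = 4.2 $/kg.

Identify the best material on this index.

option Z

Screen on constraints: max service T ≥ 117 °C; k ≥ 0.347 W/(m·K); cost ≤ 19 $/kg. Survivors: option C, option Z.
Putting every candidate on a common basis:
  option C: σ_y = 275.0 MPa, ρ = 1848 kg/m³
  option Z: σ_y = 408.0 MPa, ρ = 1930 kg/m³
  option Z: M = 211 kN·m/kg
  option C: M = 149 kN·m/kg
Option Z ranks first.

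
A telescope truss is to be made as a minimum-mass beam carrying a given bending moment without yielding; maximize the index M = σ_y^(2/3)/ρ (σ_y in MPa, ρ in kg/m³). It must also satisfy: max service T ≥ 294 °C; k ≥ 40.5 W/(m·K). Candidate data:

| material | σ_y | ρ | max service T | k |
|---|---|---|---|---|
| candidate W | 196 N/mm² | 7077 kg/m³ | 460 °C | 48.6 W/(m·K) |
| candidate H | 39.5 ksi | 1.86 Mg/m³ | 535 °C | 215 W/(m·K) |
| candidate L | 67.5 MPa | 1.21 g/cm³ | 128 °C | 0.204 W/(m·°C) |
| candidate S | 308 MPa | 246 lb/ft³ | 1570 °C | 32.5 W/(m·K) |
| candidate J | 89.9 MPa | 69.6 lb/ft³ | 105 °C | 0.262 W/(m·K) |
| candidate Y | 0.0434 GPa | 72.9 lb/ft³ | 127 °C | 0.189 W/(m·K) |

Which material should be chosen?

candidate H

Screen on constraints: max service T ≥ 294 °C; k ≥ 40.5 W/(m·K). Survivors: candidate W, candidate H.
Normalizing units and computing the index:
  candidate W: σ_y = 196.0 MPa, ρ = 7077 kg/m³
  candidate H: σ_y = 272.3 MPa, ρ = 1860 kg/m³
  candidate H: M = 22.6×10⁻³
  candidate W: M = 4.77×10⁻³
Candidate H has the largest M.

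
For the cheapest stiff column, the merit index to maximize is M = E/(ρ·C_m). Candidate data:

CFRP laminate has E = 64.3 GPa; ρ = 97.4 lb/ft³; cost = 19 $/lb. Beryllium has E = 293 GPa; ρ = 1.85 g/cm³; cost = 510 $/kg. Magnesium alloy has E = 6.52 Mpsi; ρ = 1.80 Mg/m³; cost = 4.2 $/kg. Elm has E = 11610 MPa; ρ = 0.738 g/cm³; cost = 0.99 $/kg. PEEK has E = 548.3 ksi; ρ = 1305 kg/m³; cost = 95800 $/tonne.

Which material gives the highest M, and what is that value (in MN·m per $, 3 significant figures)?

elm, M = 15.9 MN·m per $

After converting to SI:
  CFRP laminate: E = 64.30 GPa, ρ = 1560 kg/m³, cost = 41.89 $/kg
  beryllium: E = 293.0 GPa, ρ = 1850 kg/m³, cost = 510.0 $/kg
  magnesium alloy: E = 44.95 GPa, ρ = 1800 kg/m³, cost = 4.200 $/kg
  elm: E = 11.61 GPa, ρ = 738.0 kg/m³, cost = 0.9900 $/kg
  PEEK: E = 3.780 GPa, ρ = 1305 kg/m³, cost = 95.80 $/kg
  elm: M = 15.9 MN·m per $
  magnesium alloy: M = 5.95 MN·m per $
  CFRP laminate: M = 0.984 MN·m per $
  beryllium: M = 0.311 MN·m per $
  PEEK: M = 0.0302 MN·m per $
Elm has the largest M.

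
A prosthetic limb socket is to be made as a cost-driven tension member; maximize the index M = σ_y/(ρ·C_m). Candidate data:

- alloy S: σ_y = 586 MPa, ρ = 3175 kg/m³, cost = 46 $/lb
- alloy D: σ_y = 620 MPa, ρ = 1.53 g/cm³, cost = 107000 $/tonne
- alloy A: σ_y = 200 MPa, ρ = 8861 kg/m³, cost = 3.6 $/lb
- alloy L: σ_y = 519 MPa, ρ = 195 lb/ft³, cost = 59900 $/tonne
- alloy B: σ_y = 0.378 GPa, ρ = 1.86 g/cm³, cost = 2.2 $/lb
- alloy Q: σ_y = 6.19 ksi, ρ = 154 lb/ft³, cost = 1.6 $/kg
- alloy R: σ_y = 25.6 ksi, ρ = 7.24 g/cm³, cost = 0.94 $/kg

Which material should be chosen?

alloy B

Convert each candidate to consistent units, then evaluate M:
  alloy S: σ_y = 586.0 MPa, ρ = 3175 kg/m³, cost = 101.4 $/kg
  alloy D: σ_y = 620.0 MPa, ρ = 1530 kg/m³, cost = 107.0 $/kg
  alloy A: σ_y = 200.0 MPa, ρ = 8861 kg/m³, cost = 7.937 $/kg
  alloy L: σ_y = 519.0 MPa, ρ = 3124 kg/m³, cost = 59.90 $/kg
  alloy B: σ_y = 378.0 MPa, ρ = 1860 kg/m³, cost = 4.850 $/kg
  alloy Q: σ_y = 42.68 MPa, ρ = 2467 kg/m³, cost = 1.600 $/kg
  alloy R: σ_y = 176.5 MPa, ρ = 7240 kg/m³, cost = 0.9400 $/kg
  alloy B: M = 41.9 kN·m per $
  alloy R: M = 25.9 kN·m per $
  alloy Q: M = 10.8 kN·m per $
  alloy D: M = 3.79 kN·m per $
  alloy A: M = 2.84 kN·m per $
  alloy L: M = 2.77 kN·m per $
  alloy S: M = 1.82 kN·m per $
The maximum is for alloy B.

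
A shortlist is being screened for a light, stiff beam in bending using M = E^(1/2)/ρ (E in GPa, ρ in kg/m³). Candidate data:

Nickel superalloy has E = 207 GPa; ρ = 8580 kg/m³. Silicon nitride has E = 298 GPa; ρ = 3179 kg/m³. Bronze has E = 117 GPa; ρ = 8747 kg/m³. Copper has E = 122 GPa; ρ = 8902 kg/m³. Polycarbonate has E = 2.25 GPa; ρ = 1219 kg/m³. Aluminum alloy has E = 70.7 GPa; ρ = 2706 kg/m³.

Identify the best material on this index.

silicon nitride

Evaluate M for each candidate:
  silicon nitride: M = 5.43×10⁻³
  aluminum alloy: M = 3.11×10⁻³
  nickel superalloy: M = 1.68×10⁻³
  copper: M = 1.24×10⁻³
  bronze: M = 1.24×10⁻³
  polycarbonate: M = 1.23×10⁻³
The maximum is for silicon nitride.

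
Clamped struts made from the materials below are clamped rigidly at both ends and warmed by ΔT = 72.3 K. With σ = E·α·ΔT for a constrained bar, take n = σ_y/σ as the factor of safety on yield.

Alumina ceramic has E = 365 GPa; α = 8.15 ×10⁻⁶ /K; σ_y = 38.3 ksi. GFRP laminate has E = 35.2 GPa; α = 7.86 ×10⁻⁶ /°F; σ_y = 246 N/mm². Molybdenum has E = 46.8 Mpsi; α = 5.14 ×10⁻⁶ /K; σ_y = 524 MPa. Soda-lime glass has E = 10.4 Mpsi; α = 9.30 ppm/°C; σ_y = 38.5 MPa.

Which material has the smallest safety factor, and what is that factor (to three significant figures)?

Converting E to GPa, α to ×10⁻⁶/K, σ_y to MPa, then σ and n for each:
  alumina ceramic: E = 365.0, α = 8.15, σ_y = 264.1 → σ = 215 MPa, n = 1.23
  GFRP laminate: E = 35.20, α = 14.1, σ_y = 246.0 → σ = 36.0 MPa, n = 6.83
  molybdenum: E = 322.7, α = 5.14, σ_y = 524.0 → σ = 120 MPa, n = 4.37
  soda-lime glass: E = 71.71, α = 9.30, σ_y = 38.50 → σ = 48.2 MPa, n = 0.799
Smallest n: soda-lime glass with n = 0.799.

soda-lime glass, n = 0.799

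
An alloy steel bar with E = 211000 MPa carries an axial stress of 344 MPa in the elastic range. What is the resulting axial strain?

E = 211000 MPa = 211.0 GPa = 211000 MPa.
ε = σ/E = 344 / 211000 = 1.63×10⁻³.

1.63×10⁻³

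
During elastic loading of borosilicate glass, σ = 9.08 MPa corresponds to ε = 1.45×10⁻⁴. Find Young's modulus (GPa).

62.6 GPa

E = σ/ε = 9.08 MPa / 1.45×10⁻⁴ = 62620 MPa = 62.6 GPa.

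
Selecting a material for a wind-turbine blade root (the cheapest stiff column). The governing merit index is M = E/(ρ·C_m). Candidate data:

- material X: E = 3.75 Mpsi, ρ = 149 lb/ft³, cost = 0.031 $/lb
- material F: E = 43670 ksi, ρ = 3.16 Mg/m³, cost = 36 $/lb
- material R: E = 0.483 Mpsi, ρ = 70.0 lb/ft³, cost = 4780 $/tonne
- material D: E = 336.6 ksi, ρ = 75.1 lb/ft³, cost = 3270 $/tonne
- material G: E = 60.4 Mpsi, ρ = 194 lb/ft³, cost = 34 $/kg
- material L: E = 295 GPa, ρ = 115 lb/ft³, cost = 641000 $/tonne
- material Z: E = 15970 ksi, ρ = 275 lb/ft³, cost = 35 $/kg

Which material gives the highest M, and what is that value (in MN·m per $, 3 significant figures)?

material X, M = 159 MN·m per $

Normalizing units and computing the index:
  material X: E = 25.86 GPa, ρ = 2387 kg/m³, cost = 0.06834 $/kg
  material F: E = 301.1 GPa, ρ = 3160 kg/m³, cost = 79.37 $/kg
  material R: E = 3.330 GPa, ρ = 1121 kg/m³, cost = 4.780 $/kg
  material D: E = 2.321 GPa, ρ = 1203 kg/m³, cost = 3.270 $/kg
  material G: E = 416.4 GPa, ρ = 3108 kg/m³, cost = 34.00 $/kg
  material L: E = 295.0 GPa, ρ = 1842 kg/m³, cost = 641.0 $/kg
  material Z: E = 110.1 GPa, ρ = 4405 kg/m³, cost = 35.00 $/kg
  material X: M = 159 MN·m per $
  material G: M = 3.94 MN·m per $
  material F: M = 1.20 MN·m per $
  material Z: M = 0.714 MN·m per $
  material R: M = 0.621 MN·m per $
  material D: M = 0.590 MN·m per $
  material L: M = 0.250 MN·m per $
Material X has the largest M.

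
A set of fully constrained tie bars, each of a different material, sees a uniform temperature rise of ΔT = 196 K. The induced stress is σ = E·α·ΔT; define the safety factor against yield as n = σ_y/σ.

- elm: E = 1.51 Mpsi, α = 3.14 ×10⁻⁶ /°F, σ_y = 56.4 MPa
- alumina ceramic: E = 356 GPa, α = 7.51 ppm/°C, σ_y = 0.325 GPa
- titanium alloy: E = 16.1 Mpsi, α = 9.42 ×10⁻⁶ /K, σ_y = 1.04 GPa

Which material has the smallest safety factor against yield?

alumina ceramic

With everything in SI (GPa, ×10⁻⁶/K, MPa):
  elm: E = 10.41, α = 5.65, σ_y = 56.40 → σ = 11.5 MPa, n = 4.89
  alumina ceramic: E = 356.0, α = 7.51, σ_y = 325.0 → σ = 524 MPa, n = 0.620
  titanium alloy: E = 111.0, α = 9.42, σ_y = 1040 → σ = 205 MPa, n = 5.07
The minimum is alumina ceramic at n = 0.620.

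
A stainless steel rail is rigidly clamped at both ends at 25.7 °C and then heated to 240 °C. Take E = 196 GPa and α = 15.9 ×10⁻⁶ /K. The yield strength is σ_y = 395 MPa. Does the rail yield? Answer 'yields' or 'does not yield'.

ΔT = 214.3 K. Constrained thermal stress σ = E·α·ΔT = 196.0×10³ MPa × 15.9×10⁻⁶ × 214.3 = 668 MPa (compressive).
Compare to σ_y = 395 MPa: σ ≥ σ_y, so it yields.

yields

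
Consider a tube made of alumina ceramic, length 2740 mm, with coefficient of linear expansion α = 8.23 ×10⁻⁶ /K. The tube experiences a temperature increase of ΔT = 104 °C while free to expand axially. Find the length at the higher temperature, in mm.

2742.3 mm

ΔL = α·L₀·ΔT = 8.23×10⁻⁶ × 2740 mm × 104.0 K = 2.35 mm.
L = L₀ + ΔL = 2740 + 2.35 = 2742.3 mm.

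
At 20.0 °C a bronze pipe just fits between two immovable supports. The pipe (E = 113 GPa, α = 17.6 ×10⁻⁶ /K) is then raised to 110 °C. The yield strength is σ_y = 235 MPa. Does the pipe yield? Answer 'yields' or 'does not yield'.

ΔT = 90.00 K. Constrained thermal stress σ = E·α·ΔT = 113.0×10³ MPa × 17.6×10⁻⁶ × 90.00 = 179 MPa (compressive).
Compare to σ_y = 235 MPa: σ < σ_y, so it does not yield.

does not yield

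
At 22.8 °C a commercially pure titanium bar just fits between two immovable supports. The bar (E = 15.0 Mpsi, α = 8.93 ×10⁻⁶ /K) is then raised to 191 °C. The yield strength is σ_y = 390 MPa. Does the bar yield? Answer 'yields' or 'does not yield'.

does not yield

E = 15.0 Mpsi = 103.4 GPa.
ΔT = 168.2 K. Constrained thermal stress σ = E·α·ΔT = 103.4×10³ MPa × 8.93×10⁻⁶ × 168.2 = 155 MPa (compressive).
Compare to σ_y = 390 MPa: σ < σ_y, so it does not yield.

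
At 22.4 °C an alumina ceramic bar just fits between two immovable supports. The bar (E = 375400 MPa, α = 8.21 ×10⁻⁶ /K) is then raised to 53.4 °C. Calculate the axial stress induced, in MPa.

E = 375400 MPa = 375.4 GPa.
ΔT = 31.00 K. Constrained thermal stress σ = E·α·ΔT = 375.4×10³ MPa × 8.21×10⁻⁶ × 31.00 = 95.5 MPa (compressive).

95.5 MPa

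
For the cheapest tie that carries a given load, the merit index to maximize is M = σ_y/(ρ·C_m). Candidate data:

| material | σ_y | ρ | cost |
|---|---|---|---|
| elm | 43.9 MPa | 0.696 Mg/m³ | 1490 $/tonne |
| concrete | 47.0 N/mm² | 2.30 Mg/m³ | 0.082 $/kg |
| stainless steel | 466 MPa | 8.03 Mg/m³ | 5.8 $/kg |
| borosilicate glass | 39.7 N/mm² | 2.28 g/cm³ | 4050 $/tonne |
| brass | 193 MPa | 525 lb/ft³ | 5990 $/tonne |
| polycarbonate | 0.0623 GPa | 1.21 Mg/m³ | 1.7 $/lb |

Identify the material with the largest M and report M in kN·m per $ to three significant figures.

concrete, M = 249 kN·m per $

In SI units:
  elm: σ_y = 43.90 MPa, ρ = 696.0 kg/m³, cost = 1.490 $/kg
  concrete: σ_y = 47.00 MPa, ρ = 2300 kg/m³, cost = 0.08200 $/kg
  stainless steel: σ_y = 466.0 MPa, ρ = 8030 kg/m³, cost = 5.800 $/kg
  borosilicate glass: σ_y = 39.70 MPa, ρ = 2280 kg/m³, cost = 4.050 $/kg
  brass: σ_y = 193.0 MPa, ρ = 8410 kg/m³, cost = 5.990 $/kg
  polycarbonate: σ_y = 62.30 MPa, ρ = 1210 kg/m³, cost = 3.748 $/kg
  concrete: M = 249 kN·m per $
  elm: M = 42.3 kN·m per $
  polycarbonate: M = 13.7 kN·m per $
  stainless steel: M = 10.0 kN·m per $
  borosilicate glass: M = 4.30 kN·m per $
  brass: M = 3.83 kN·m per $
Concrete ranks first.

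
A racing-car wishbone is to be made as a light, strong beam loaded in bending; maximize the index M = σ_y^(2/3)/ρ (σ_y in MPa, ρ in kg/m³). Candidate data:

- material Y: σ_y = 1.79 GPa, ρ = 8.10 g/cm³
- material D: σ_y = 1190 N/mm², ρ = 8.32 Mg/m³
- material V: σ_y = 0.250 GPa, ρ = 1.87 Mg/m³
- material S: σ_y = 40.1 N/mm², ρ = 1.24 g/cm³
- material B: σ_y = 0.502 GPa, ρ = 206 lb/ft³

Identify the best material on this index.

material V

Putting every candidate on a common basis:
  material Y: σ_y = 1790 MPa, ρ = 8100 kg/m³
  material D: σ_y = 1190 MPa, ρ = 8320 kg/m³
  material V: σ_y = 250.0 MPa, ρ = 1870 kg/m³
  material S: σ_y = 40.10 MPa, ρ = 1240 kg/m³
  material B: σ_y = 502.0 MPa, ρ = 3300 kg/m³
  material V: M = 21.2×10⁻³
  material B: M = 19.1×10⁻³
  material Y: M = 18.2×10⁻³
  material D: M = 13.5×10⁻³
  material S: M = 9.45×10⁻³
Highest index: material V.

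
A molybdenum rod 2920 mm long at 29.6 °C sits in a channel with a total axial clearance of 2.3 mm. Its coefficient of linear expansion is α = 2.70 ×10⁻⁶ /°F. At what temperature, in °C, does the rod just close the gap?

α = 2.70×10⁻⁶/°F × 9/5 = 4.86×10⁻⁶/K.
α·L₀·ΔT = 2.3 mm ⇒ ΔT = 2.3 / (4.86×10⁻⁶ × 2920.0) = 162.1 K.
T = 29.6 + 162.1 = 191.7 °C.

192 °C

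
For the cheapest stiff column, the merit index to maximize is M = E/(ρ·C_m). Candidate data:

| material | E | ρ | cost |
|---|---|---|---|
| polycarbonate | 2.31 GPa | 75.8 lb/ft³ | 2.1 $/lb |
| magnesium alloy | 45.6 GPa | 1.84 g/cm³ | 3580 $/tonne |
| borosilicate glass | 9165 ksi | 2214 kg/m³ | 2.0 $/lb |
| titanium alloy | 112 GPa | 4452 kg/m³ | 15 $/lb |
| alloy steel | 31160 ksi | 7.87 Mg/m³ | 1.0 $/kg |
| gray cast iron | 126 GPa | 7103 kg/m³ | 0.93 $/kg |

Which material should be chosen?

alloy steel

In SI units:
  polycarbonate: E = 2.310 GPa, ρ = 1214 kg/m³, cost = 4.630 $/kg
  magnesium alloy: E = 45.60 GPa, ρ = 1840 kg/m³, cost = 3.580 $/kg
  borosilicate glass: E = 63.19 GPa, ρ = 2214 kg/m³, cost = 4.409 $/kg
  titanium alloy: E = 112.0 GPa, ρ = 4452 kg/m³, cost = 33.07 $/kg
  alloy steel: E = 214.8 GPa, ρ = 7870 kg/m³, cost = 1.000 $/kg
  gray cast iron: E = 126.0 GPa, ρ = 7103 kg/m³, cost = 0.9300 $/kg
  alloy steel: M = 27.3 MN·m per $
  gray cast iron: M = 19.1 MN·m per $
  magnesium alloy: M = 6.92 MN·m per $
  borosilicate glass: M = 6.47 MN·m per $
  titanium alloy: M = 0.761 MN·m per $
  polycarbonate: M = 0.411 MN·m per $
Alloy steel ranks first.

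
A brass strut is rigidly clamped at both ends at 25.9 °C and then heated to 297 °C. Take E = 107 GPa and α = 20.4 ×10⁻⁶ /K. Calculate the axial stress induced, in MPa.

592 MPa

ΔT = 271.1 K. Constrained thermal stress σ = E·α·ΔT = 107.0×10³ MPa × 20.4×10⁻⁶ × 271.1 = 592 MPa (compressive).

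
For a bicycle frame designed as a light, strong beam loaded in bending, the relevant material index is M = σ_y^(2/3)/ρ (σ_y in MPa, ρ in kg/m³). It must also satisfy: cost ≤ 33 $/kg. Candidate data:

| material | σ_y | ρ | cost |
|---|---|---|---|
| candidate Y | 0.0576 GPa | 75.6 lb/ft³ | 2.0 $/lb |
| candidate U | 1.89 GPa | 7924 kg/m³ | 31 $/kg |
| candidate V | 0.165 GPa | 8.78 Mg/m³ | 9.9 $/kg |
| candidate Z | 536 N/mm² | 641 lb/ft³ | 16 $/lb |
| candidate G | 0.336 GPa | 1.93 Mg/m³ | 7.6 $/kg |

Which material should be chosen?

Screen on constraints: cost ≤ 33 $/kg. Survivors: candidate Y, candidate U, candidate V, candidate G.
Putting every candidate on a common basis:
  candidate Y: σ_y = 57.60 MPa, ρ = 1211 kg/m³
  candidate U: σ_y = 1890 MPa, ρ = 7924 kg/m³
  candidate V: σ_y = 165.0 MPa, ρ = 8780 kg/m³
  candidate G: σ_y = 336.0 MPa, ρ = 1930 kg/m³
  candidate G: M = 25.0×10⁻³
  candidate U: M = 19.3×10⁻³
  candidate Y: M = 12.3×10⁻³
  candidate V: M = 3.43×10⁻³
Candidate G ranks first.

candidate G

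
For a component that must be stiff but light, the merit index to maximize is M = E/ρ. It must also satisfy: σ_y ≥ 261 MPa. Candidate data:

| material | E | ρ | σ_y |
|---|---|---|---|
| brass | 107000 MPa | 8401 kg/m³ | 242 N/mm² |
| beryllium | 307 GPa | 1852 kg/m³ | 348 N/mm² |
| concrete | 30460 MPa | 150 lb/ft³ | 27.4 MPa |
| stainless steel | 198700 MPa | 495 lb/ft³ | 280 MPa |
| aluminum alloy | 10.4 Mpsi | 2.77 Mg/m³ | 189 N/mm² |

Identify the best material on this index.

Screen on constraints: σ_y ≥ 261 MPa. Survivors: beryllium, stainless steel.
In SI units:
  beryllium: E = 307.0 GPa, ρ = 1852 kg/m³
  stainless steel: E = 198.7 GPa, ρ = 7929 kg/m³
  beryllium: M = 166 MN·m/kg
  stainless steel: M = 25.1 MN·m/kg
Beryllium ranks first.

beryllium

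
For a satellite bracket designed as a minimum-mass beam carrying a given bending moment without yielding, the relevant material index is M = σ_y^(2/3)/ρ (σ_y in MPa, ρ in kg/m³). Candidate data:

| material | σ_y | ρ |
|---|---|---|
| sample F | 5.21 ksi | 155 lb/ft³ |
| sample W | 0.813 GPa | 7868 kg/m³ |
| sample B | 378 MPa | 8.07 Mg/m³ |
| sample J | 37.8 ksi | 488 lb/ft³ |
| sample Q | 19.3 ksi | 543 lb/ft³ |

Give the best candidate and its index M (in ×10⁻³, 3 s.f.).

After converting to SI:
  sample F: σ_y = 35.92 MPa, ρ = 2483 kg/m³
  sample W: σ_y = 813.0 MPa, ρ = 7868 kg/m³
  sample B: σ_y = 378.0 MPa, ρ = 8070 kg/m³
  sample J: σ_y = 260.6 MPa, ρ = 7817 kg/m³
  sample Q: σ_y = 133.1 MPa, ρ = 8698 kg/m³
  sample W: M = 11.1×10⁻³
  sample B: M = 6.48×10⁻³
  sample J: M = 5.22×10⁻³
  sample F: M = 4.38×10⁻³
  sample Q: M = 3.00×10⁻³
Highest index: sample W.

sample W, M = 11.1×10⁻³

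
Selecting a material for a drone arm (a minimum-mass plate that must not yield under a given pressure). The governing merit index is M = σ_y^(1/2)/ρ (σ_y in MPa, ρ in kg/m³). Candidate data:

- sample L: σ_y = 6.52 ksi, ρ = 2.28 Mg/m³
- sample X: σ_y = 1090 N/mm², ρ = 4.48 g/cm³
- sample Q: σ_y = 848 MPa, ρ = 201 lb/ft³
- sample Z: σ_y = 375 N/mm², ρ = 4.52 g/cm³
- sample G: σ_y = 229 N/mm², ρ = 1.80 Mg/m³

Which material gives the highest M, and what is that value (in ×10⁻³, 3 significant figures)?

sample Q, M = 9.04×10⁻³

Normalizing units and computing the index:
  sample L: σ_y = 44.95 MPa, ρ = 2280 kg/m³
  sample X: σ_y = 1090 MPa, ρ = 4480 kg/m³
  sample Q: σ_y = 848.0 MPa, ρ = 3220 kg/m³
  sample Z: σ_y = 375.0 MPa, ρ = 4520 kg/m³
  sample G: σ_y = 229.0 MPa, ρ = 1800 kg/m³
  sample Q: M = 9.04×10⁻³
  sample G: M = 8.41×10⁻³
  sample X: M = 7.37×10⁻³
  sample Z: M = 4.28×10⁻³
  sample L: M = 2.94×10⁻³
Sample Q has the largest M.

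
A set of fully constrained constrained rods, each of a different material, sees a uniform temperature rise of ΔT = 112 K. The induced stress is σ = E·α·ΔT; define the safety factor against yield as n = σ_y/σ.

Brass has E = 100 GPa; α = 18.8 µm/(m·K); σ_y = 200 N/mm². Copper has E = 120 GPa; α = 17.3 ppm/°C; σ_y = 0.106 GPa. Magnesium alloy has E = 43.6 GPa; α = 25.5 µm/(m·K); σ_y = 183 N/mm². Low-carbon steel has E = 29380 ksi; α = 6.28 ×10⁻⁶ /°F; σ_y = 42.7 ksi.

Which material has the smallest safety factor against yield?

copper

With everything in SI (GPa, ×10⁻⁶/K, MPa):
  brass: E = 100.0, α = 18.8, σ_y = 200.0 → σ = 211 MPa, n = 0.950
  copper: E = 120.0, α = 17.3, σ_y = 106.0 → σ = 233 MPa, n = 0.456
  magnesium alloy: E = 43.60, α = 25.5, σ_y = 183.0 → σ = 125 MPa, n = 1.47
  low-carbon steel: E = 202.6, α = 11.3, σ_y = 294.4 → σ = 256 MPa, n = 1.15
The minimum is copper at n = 0.456.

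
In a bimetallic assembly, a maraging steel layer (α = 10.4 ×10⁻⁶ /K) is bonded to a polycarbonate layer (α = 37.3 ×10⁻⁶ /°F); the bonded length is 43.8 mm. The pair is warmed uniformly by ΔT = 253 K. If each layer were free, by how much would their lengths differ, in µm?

629 µm

polycarbonate: α = 37.3×10⁻⁶/°F × 9/5 = 67.1×10⁻⁶/K.
Δα = |10.4 − 67.1|×10⁻⁶/K = 56.7×10⁻⁶/K.
ΔL_mismatch = Δα·L·ΔT = 56.7×10⁻⁶ × 43.8 mm × 253.0 K = 629 µm.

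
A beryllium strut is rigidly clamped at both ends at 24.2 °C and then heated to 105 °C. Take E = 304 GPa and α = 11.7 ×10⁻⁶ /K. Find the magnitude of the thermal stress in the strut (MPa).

287 MPa

ΔT = 80.80 K. Constrained thermal stress σ = E·α·ΔT = 304.0×10³ MPa × 11.7×10⁻⁶ × 80.80 = 287 MPa (compressive).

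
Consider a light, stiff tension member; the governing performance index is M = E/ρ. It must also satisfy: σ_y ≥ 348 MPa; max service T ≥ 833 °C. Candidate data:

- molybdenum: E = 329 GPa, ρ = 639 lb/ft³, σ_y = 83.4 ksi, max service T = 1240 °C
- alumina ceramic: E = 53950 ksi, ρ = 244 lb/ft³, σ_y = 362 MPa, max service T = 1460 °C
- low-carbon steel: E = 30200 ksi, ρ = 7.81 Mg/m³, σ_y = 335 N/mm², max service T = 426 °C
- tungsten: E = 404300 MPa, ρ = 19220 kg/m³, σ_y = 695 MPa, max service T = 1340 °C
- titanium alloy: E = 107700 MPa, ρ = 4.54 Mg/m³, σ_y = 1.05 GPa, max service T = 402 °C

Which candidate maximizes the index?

Screen on constraints: σ_y ≥ 348 MPa; max service T ≥ 833 °C. Survivors: molybdenum, alumina ceramic, tungsten.
In SI units:
  molybdenum: E = 329.0 GPa, ρ = 10240 kg/m³
  alumina ceramic: E = 372.0 GPa, ρ = 3909 kg/m³
  tungsten: E = 404.3 GPa, ρ = 19220 kg/m³
  alumina ceramic: M = 95.2 MN·m/kg
  molybdenum: M = 32.1 MN·m/kg
  tungsten: M = 21.0 MN·m/kg
Highest index: alumina ceramic.

alumina ceramic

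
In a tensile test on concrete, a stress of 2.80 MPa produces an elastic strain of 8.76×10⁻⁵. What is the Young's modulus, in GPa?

32.0 GPa

E = σ/ε = 2.80 MPa / 8.76×10⁻⁵ = 31960 MPa = 32.0 GPa.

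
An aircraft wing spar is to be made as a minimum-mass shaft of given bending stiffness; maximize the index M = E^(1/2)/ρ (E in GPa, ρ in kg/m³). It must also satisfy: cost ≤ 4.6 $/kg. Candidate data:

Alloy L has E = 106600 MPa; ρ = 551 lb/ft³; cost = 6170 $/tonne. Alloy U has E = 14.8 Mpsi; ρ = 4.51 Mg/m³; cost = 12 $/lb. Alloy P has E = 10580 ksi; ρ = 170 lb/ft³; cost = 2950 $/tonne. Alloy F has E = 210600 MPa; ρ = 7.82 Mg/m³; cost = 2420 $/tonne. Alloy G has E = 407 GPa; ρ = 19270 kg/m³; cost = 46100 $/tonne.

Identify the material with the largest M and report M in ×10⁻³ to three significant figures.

Screen on constraints: cost ≤ 4.6 $/kg. Survivors: alloy P, alloy F.
Convert each candidate to consistent units, then evaluate M:
  alloy P: E = 72.95 GPa, ρ = 2723 kg/m³
  alloy F: E = 210.6 GPa, ρ = 7820 kg/m³
  alloy P: M = 3.14×10⁻³
  alloy F: M = 1.86×10⁻³
Alloy P has the largest M.

alloy P, M = 3.14×10⁻³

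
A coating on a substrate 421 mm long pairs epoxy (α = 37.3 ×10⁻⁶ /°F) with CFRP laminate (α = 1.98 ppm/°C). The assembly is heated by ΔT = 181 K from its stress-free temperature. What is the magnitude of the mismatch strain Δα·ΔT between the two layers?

0.0118

epoxy: α = 37.3×10⁻⁶/°F × 9/5 = 67.1×10⁻⁶/K.
Δα = |67.1 − 1.98|×10⁻⁶/K = 65.2×10⁻⁶/K.
Mismatch strain = Δα·ΔT = 65.2×10⁻⁶ × 181.0 = 0.0118.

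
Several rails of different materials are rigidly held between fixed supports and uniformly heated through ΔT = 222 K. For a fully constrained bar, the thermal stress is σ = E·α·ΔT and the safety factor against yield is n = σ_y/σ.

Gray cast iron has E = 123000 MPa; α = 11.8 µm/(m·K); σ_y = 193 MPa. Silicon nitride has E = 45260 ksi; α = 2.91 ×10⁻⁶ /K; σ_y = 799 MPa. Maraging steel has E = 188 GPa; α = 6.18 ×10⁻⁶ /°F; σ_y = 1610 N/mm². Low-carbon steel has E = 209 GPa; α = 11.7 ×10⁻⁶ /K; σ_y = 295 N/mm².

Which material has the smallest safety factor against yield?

low-carbon steel

In consistent units (E in GPa, α in ×10⁻⁶/K, σ_y in MPa):
  gray cast iron: E = 123.0, α = 11.8, σ_y = 193.0 → σ = 322 MPa, n = 0.599
  silicon nitride: E = 312.1, α = 2.91, σ_y = 799.0 → σ = 202 MPa, n = 3.96
  maraging steel: E = 188.0, α = 11.1, σ_y = 1610 → σ = 464 MPa, n = 3.47
  low-carbon steel: E = 209.0, α = 11.7, σ_y = 295.0 → σ = 543 MPa, n = 0.543
The minimum is low-carbon steel at n = 0.543.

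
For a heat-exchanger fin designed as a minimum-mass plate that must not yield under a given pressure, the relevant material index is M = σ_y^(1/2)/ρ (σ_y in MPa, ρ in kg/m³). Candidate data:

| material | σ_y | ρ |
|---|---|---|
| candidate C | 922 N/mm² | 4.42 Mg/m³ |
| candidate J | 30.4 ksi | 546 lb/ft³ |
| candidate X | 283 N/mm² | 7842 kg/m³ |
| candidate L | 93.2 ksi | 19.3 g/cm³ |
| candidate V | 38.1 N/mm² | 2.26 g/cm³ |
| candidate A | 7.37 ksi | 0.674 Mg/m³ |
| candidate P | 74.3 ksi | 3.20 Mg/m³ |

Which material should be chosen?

Convert each candidate to consistent units, then evaluate M:
  candidate C: σ_y = 922.0 MPa, ρ = 4420 kg/m³
  candidate J: σ_y = 209.6 MPa, ρ = 8746 kg/m³
  candidate X: σ_y = 283.0 MPa, ρ = 7842 kg/m³
  candidate L: σ_y = 642.6 MPa, ρ = 19300 kg/m³
  candidate V: σ_y = 38.10 MPa, ρ = 2260 kg/m³
  candidate A: σ_y = 50.81 MPa, ρ = 674.0 kg/m³
  candidate P: σ_y = 512.3 MPa, ρ = 3200 kg/m³
  candidate A: M = 10.6×10⁻³
  candidate P: M = 7.07×10⁻³
  candidate C: M = 6.87×10⁻³
  candidate V: M = 2.73×10⁻³
  candidate X: M = 2.15×10⁻³
  candidate J: M = 1.66×10⁻³
  candidate L: M = 1.31×10⁻³
Candidate A has the largest M.

candidate A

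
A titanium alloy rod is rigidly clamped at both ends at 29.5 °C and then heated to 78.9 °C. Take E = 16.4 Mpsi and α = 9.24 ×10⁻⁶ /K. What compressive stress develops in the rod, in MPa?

51.6 MPa

E = 16.4 Mpsi = 113.1 GPa.
ΔT = 49.40 K. Constrained thermal stress σ = E·α·ΔT = 113.1×10³ MPa × 9.24×10⁻⁶ × 49.40 = 51.6 MPa (compressive).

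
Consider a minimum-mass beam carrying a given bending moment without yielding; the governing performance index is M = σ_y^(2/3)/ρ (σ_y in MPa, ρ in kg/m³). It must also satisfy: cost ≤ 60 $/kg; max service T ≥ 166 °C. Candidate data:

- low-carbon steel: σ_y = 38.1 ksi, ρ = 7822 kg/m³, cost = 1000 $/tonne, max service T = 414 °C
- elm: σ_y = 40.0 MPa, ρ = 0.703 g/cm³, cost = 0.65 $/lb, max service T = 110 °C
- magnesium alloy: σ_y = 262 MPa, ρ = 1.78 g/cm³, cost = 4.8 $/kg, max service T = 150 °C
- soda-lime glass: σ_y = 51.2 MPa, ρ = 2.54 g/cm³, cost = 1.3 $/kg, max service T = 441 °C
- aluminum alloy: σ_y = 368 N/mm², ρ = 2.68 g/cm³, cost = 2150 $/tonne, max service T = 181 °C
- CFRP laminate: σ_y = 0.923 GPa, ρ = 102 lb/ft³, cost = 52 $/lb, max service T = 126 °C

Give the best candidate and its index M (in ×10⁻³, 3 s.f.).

aluminum alloy, M = 19.2×10⁻³

Screen on constraints: cost ≤ 60 $/kg; max service T ≥ 166 °C. Survivors: low-carbon steel, soda-lime glass, aluminum alloy.
Normalizing units and computing the index:
  low-carbon steel: σ_y = 262.7 MPa, ρ = 7822 kg/m³
  soda-lime glass: σ_y = 51.20 MPa, ρ = 2540 kg/m³
  aluminum alloy: σ_y = 368.0 MPa, ρ = 2680 kg/m³
  aluminum alloy: M = 19.2×10⁻³
  soda-lime glass: M = 5.43×10⁻³
  low-carbon steel: M = 5.24×10⁻³
The maximum is for aluminum alloy.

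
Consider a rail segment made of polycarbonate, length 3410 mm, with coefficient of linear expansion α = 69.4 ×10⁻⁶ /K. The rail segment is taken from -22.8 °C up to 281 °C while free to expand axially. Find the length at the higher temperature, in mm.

ΔT = 281 − (-22.8) = 303.8 K.
ΔL = α·L₀·ΔT = 69.4×10⁻⁶ × 3410 mm × 303.8 K = 71.9 mm.
L = L₀ + ΔL = 3410 + 71.9 = 3481.9 mm.

3481.9 mm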